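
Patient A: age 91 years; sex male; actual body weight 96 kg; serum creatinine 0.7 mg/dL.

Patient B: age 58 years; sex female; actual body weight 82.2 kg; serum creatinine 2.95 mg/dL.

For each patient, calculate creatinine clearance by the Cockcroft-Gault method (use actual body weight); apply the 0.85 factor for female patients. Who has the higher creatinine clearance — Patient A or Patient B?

Patient A

Patient A: CrCl = (140 − 91) × 96 / (72 × 0.7) = 4704.0 / 50.40 ≈ 93.3 mL/min
Patient B: CrCl = (140 − 58) × 82.2 / (72 × 2.95) × 0.85 = 6740.4 / 212.40 × 0.85 ≈ 27.0 mL/min
93.3 vs 27.0 mL/min → Patient A is higher.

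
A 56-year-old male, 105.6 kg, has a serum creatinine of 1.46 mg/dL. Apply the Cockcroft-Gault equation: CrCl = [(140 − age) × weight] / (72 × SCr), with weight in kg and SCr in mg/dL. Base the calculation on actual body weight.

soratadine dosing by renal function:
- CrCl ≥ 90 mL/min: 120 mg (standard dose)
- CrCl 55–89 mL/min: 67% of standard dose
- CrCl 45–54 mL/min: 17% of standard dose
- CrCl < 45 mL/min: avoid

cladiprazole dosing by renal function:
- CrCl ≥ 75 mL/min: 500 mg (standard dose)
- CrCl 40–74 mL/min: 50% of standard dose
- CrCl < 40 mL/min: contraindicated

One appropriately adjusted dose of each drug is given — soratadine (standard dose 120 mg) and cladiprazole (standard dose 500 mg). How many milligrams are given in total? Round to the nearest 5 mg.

CrCl = (140 − 56) × 105.6 / (72 × 1.46) = 8870.4 / 105.12 ≈ 84.4 mL/min
CrCl ≈ 84 mL/min.
soratadine: 55–89 mL/min → 67% of 120 mg = 80.4 mg.
cladiprazole: ≥ 75 mL/min → 100% of 500 mg = 500 mg.
Total = 80.4 + 500 = 580.4 mg.

580 mg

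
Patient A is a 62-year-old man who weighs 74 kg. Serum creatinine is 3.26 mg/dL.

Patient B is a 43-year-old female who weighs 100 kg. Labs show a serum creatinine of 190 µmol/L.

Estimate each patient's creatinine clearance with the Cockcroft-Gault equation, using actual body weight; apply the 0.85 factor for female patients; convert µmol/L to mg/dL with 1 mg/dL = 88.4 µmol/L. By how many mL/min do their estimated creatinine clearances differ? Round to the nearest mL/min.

29 mL/min

Patient A: CrCl = (140 − 62) × 74 / (72 × 3.26) = 5772.0 / 234.72 ≈ 24.6 mL/min
Patient B: SCr = 190 / 88.4 = 2.149 mg/dL
Patient B: CrCl = (140 − 43) × 100 / (72 × 2.149) × 0.85 = 9700.0 / 154.73 × 0.85 ≈ 53.3 mL/min
|24.6 − 53.3| = 28.7 mL/min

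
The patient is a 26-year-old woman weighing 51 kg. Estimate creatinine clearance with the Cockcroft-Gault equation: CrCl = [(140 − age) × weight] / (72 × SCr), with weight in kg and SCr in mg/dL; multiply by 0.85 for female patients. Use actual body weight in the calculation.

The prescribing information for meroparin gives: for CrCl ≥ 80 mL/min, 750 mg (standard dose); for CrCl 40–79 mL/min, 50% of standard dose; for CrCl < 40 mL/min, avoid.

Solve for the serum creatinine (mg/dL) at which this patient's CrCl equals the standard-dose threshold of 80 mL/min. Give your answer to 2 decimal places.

Standard dose requires CrCl ≥ 80 mL/min.
Set (140 − 26) × 51 × 0.85 / (72 × SCr) = 80
SCr = (140 − 26) × 51 × 0.85 / (72 × 80) = 0.858 mg/dL

0.86 mg/dL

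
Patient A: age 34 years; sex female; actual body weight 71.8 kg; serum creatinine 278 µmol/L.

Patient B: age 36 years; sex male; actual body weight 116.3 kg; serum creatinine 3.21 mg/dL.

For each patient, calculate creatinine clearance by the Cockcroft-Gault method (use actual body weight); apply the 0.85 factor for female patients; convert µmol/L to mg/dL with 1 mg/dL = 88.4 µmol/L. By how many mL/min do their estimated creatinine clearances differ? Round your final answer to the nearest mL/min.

Patient A: SCr = 278 / 88.4 = 3.145 mg/dL
Patient A: CrCl = (140 − 34) × 71.8 / (72 × 3.145) × 0.85 = 7610.8 / 226.44 × 0.85 ≈ 28.6 mL/min
Patient B: CrCl = (140 − 36) × 116.3 / (72 × 3.21) = 12095.2 / 231.12 ≈ 52.3 mL/min
|28.6 − 52.3| = 23.7 mL/min

24 mL/min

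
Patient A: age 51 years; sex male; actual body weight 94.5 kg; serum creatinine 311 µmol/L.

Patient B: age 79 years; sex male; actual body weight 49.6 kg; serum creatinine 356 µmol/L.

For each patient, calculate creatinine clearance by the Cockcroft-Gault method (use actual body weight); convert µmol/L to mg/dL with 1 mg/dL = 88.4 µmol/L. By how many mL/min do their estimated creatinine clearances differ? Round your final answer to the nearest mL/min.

Patient A: SCr = 311 / 88.4 = 3.518 mg/dL
Patient A: CrCl = (140 − 51) × 94.5 / (72 × 3.518) = 8410.5 / 253.30 ≈ 33.2 mL/min
Patient B: SCr = 356 / 88.4 = 4.027 mg/dL
Patient B: CrCl = (140 − 79) × 49.6 / (72 × 4.027) = 3025.6 / 289.94 ≈ 10.4 mL/min
|33.2 − 10.4| = 22.8 mL/min

23 mL/min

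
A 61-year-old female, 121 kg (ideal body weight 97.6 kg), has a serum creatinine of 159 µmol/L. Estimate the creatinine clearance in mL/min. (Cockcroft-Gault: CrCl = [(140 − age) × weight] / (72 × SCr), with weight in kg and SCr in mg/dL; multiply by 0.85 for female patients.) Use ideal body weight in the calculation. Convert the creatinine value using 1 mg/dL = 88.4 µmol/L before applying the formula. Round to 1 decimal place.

50.6 mL/min

SCr = 159 / 88.4 = 1.799 mg/dL
CrCl = (140 − 61) × 97.6 / (72 × 1.799) × 0.85 = 7710.4 / 129.53 × 0.85 ≈ 50.6 mL/min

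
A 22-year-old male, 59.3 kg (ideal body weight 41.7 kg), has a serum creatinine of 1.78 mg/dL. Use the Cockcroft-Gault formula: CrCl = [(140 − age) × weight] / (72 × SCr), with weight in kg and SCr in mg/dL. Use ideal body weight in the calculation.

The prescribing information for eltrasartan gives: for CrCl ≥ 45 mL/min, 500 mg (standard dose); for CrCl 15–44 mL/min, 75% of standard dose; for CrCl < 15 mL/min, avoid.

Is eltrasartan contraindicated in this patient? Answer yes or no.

CrCl = (140 − 22) × 41.7 / (72 × 1.78) = 4920.6 / 128.16 ≈ 38.4 mL/min
CrCl ≈ 38 mL/min, which is ≥ 15 mL/min.

no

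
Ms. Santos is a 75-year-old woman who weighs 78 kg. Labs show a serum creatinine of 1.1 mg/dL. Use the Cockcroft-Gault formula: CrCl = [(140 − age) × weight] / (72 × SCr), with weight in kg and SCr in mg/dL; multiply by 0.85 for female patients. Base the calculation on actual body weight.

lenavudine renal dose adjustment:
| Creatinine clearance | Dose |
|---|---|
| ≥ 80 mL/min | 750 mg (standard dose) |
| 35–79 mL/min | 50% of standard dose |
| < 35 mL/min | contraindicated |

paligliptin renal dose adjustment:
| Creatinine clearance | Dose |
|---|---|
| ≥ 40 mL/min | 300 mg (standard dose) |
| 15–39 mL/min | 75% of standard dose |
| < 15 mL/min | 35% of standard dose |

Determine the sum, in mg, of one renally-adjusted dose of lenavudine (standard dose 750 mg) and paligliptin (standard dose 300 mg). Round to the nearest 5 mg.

675 mg

CrCl = (140 − 75) × 78 / (72 × 1.1) × 0.85 = 5070.0 / 79.20 × 0.85 ≈ 54.4 mL/min
CrCl ≈ 54 mL/min.
lenavudine: 35–79 mL/min → 50% of 750 mg = 375 mg.
paligliptin: ≥ 40 mL/min → 100% of 300 mg = 300 mg.
Total = 375 + 300 = 675 mg.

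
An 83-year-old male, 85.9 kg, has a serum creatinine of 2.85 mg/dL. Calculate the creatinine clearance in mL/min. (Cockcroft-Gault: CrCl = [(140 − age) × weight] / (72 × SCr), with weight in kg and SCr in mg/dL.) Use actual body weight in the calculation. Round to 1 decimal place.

23.9 mL/min

CrCl = (140 − 83) × 85.9 / (72 × 2.85) = 4896.3 / 205.20 ≈ 23.9 mL/min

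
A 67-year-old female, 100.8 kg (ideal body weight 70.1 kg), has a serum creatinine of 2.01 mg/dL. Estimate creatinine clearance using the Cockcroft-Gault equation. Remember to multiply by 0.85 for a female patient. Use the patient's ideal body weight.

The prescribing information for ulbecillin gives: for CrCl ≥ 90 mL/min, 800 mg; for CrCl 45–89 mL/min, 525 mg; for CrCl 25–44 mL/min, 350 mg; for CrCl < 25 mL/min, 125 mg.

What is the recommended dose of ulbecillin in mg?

350 mg

CrCl = (140 − 67) × 70.1 / (72 × 2.01) × 0.85 = 5117.3 / 144.72 × 0.85 ≈ 30.1 mL/min
CrCl ≈ 30 mL/min → bracket 25–44 mL/min.
Dose for this bracket: 350 mg.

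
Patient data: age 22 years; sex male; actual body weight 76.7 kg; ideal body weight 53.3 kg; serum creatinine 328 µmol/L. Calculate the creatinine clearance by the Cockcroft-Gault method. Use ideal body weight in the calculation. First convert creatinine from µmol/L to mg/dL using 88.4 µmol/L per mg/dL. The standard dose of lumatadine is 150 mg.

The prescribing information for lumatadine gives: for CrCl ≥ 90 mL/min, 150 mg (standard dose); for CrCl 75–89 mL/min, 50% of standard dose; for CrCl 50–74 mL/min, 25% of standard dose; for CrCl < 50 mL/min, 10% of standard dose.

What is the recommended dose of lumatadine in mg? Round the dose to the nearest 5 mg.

SCr = 328 / 88.4 = 3.71 mg/dL
CrCl = (140 − 22) × 53.3 / (72 × 3.71) = 6289.4 / 267.12 ≈ 23.5 mL/min
CrCl ≈ 24 mL/min → bracket < 50 mL/min.
10% of 150 mg = 15 mg

15 mg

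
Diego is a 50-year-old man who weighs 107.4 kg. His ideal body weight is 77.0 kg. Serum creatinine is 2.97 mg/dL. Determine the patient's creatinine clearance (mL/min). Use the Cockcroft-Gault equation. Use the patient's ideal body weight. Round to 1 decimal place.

CrCl = (140 − 50) × 77 / (72 × 2.97) = 6930.0 / 213.84 ≈ 32.4 mL/min

32.4 mL/min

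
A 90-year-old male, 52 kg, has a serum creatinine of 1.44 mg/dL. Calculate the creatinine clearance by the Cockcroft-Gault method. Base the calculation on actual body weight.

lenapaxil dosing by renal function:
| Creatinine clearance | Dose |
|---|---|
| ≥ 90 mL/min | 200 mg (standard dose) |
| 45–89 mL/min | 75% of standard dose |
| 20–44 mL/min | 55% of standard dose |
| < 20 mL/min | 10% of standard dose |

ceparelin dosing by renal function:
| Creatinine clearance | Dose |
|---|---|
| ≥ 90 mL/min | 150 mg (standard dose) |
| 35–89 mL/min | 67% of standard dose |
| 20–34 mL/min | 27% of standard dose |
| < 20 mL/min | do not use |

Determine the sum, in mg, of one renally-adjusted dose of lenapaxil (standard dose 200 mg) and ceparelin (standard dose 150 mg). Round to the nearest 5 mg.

150 mg

CrCl = (140 − 90) × 52 / (72 × 1.44) = 2600.0 / 103.68 ≈ 25.1 mL/min
CrCl ≈ 25 mL/min.
lenapaxil: 20–44 mL/min → 55% of 200 mg = 110 mg.
ceparelin: 20–34 mL/min → 27% of 150 mg = 40.5 mg.
Total = 110 + 40.5 = 150.5 mg.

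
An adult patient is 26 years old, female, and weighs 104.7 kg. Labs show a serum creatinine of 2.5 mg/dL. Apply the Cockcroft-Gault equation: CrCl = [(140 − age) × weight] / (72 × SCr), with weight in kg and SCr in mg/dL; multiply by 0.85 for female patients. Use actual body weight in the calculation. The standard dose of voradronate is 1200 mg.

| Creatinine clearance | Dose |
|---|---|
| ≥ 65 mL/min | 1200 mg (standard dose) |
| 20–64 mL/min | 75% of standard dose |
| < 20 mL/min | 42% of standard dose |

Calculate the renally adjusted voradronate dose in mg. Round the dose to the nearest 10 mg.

CrCl = (140 − 26) × 104.7 / (72 × 2.5) × 0.85 = 11935.8 / 180.00 × 0.85 ≈ 56.4 mL/min
CrCl ≈ 56 mL/min → bracket 20–64 mL/min.
75% of 1200 mg = 900 mg

900 mg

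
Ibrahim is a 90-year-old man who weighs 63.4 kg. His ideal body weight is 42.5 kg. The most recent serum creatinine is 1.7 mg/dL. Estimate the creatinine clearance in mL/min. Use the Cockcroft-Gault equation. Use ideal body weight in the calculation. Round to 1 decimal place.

CrCl = (140 − 90) × 42.5 / (72 × 1.7) = 2125.0 / 122.40 ≈ 17.4 mL/min

17.4 mL/min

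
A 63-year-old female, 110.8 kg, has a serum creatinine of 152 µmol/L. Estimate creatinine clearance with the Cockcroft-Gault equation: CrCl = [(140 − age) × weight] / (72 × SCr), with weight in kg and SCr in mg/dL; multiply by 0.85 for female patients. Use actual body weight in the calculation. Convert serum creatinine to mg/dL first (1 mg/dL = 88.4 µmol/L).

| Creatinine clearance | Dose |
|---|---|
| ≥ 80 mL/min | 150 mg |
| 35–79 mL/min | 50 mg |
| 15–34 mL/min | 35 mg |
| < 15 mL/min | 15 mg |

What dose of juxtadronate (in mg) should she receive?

50 mg

SCr = 152 / 88.4 = 1.719 mg/dL
CrCl = (140 − 63) × 110.8 / (72 × 1.719) × 0.85 = 8531.6 / 123.77 × 0.85 ≈ 58.6 mL/min
CrCl ≈ 59 mL/min → bracket 35–79 mL/min.
Dose for this bracket: 50 mg.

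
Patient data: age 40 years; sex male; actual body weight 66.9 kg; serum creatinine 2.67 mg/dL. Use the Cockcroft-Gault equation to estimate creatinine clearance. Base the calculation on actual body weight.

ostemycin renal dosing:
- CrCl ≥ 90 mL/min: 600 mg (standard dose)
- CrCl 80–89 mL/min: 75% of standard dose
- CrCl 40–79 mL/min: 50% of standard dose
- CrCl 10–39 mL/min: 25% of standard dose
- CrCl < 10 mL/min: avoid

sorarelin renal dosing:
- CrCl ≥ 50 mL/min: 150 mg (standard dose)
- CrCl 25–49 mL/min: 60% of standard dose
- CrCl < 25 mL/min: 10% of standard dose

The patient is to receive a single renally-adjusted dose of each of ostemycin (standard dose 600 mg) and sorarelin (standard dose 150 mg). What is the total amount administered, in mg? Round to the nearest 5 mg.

240 mg

CrCl = (140 − 40) × 66.9 / (72 × 2.67) = 6690.0 / 192.24 ≈ 34.8 mL/min
CrCl ≈ 35 mL/min.
ostemycin: 10–39 mL/min → 25% of 600 mg = 150 mg.
sorarelin: 25–49 mL/min → 60% of 150 mg = 90 mg.
Total = 150 + 90 = 240 mg.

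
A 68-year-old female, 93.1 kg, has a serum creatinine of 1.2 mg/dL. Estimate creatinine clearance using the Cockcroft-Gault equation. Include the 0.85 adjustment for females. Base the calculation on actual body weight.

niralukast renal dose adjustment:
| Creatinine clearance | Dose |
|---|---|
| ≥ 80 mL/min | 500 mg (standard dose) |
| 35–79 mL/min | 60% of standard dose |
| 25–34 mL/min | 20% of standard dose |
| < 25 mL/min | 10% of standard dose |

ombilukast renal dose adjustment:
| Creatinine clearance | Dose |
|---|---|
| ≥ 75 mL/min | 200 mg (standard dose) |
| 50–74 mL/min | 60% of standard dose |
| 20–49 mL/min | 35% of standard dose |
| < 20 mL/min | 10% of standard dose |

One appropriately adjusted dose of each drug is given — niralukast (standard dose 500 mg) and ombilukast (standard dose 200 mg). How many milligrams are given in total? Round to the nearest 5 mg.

CrCl = (140 − 68) × 93.1 / (72 × 1.2) × 0.85 = 6703.2 / 86.40 × 0.85 ≈ 65.9 mL/min
CrCl ≈ 66 mL/min.
niralukast: 35–79 mL/min → 60% of 500 mg = 300 mg.
ombilukast: 50–74 mL/min → 60% of 200 mg = 120 mg.
Total = 300 + 120 = 420 mg.

420 mg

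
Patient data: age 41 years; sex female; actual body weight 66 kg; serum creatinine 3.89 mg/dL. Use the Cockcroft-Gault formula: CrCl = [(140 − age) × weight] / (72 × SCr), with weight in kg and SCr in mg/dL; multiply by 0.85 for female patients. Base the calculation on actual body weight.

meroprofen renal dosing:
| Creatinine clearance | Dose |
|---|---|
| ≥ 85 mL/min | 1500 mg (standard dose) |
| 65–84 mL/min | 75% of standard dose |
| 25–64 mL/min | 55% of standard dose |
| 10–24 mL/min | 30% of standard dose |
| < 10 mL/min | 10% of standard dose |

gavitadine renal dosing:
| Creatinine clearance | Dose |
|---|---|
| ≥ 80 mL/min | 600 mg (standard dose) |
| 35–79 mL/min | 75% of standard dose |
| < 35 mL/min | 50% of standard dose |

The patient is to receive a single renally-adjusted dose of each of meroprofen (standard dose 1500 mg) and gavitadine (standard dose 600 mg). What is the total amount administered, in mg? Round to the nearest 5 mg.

750 mg

CrCl = (140 − 41) × 66 / (72 × 3.89) × 0.85 = 6534.0 / 280.08 × 0.85 ≈ 19.8 mL/min
CrCl ≈ 20 mL/min.
meroprofen: 10–24 mL/min → 30% of 1500 mg = 450 mg.
gavitadine: < 35 mL/min → 50% of 600 mg = 300 mg.
Total = 450 + 300 = 750 mg.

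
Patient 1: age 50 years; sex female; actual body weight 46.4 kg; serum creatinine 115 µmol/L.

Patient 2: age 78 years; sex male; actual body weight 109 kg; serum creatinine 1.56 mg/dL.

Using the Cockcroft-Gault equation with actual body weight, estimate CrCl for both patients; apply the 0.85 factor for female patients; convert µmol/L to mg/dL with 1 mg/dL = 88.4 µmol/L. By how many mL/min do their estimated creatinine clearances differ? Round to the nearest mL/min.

Patient 1: SCr = 115 / 88.4 = 1.301 mg/dL
Patient 1: CrCl = (140 − 50) × 46.4 / (72 × 1.301) × 0.85 = 4176.0 / 93.67 × 0.85 ≈ 37.9 mL/min
Patient 2: CrCl = (140 − 78) × 109 / (72 × 1.56) = 6758.0 / 112.32 ≈ 60.2 mL/min
|37.9 − 60.2| = 22.3 mL/min

22 mL/min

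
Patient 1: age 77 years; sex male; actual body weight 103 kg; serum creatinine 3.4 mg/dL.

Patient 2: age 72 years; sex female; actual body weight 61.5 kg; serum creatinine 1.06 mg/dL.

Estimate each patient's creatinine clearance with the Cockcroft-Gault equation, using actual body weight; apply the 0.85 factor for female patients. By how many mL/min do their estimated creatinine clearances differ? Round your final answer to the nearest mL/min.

20 mL/min

Patient 1: CrCl = (140 − 77) × 103 / (72 × 3.4) = 6489.0 / 244.80 ≈ 26.5 mL/min
Patient 2: CrCl = (140 − 72) × 61.5 / (72 × 1.06) × 0.85 = 4182.0 / 76.32 × 0.85 ≈ 46.6 mL/min
|26.5 − 46.6| = 20.1 mL/min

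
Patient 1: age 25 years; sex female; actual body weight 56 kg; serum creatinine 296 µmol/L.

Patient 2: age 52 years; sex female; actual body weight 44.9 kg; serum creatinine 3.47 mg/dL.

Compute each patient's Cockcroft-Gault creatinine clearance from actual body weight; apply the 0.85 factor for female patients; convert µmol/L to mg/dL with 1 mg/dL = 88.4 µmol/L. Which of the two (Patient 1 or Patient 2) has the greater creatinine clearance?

Patient 1: SCr = 296 / 88.4 = 3.348 mg/dL
Patient 1: CrCl = (140 − 25) × 56 / (72 × 3.348) × 0.85 = 6440.0 / 241.06 × 0.85 ≈ 22.7 mL/min
Patient 2: CrCl = (140 − 52) × 44.9 / (72 × 3.47) × 0.85 = 3951.2 / 249.84 × 0.85 ≈ 13.4 mL/min
22.7 vs 13.4 mL/min → Patient 1 is higher.

Patient 1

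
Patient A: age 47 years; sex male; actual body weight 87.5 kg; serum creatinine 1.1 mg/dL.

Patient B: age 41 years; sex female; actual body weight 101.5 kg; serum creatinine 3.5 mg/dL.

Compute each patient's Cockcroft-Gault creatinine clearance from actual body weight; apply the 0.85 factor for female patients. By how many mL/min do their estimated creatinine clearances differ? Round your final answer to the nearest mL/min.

Patient A: CrCl = (140 − 47) × 87.5 / (72 × 1.1) = 8137.5 / 79.20 ≈ 102.7 mL/min
Patient B: CrCl = (140 − 41) × 101.5 / (72 × 3.5) × 0.85 = 10048.5 / 252.00 × 0.85 ≈ 33.9 mL/min
|102.7 − 33.9| = 68.8 mL/min

69 mL/min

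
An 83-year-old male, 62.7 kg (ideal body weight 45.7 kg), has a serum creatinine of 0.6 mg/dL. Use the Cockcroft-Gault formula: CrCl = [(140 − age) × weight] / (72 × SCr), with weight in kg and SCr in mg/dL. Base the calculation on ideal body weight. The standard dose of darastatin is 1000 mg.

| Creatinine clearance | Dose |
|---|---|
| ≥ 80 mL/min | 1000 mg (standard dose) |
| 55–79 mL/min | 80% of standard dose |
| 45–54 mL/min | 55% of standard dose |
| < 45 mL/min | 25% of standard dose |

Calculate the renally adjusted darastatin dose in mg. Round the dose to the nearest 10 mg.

800 mg

CrCl = (140 − 83) × 45.7 / (72 × 0.6) = 2604.9 / 43.20 ≈ 60.3 mL/min
CrCl ≈ 60 mL/min → bracket 55–79 mL/min.
80% of 1000 mg = 800 mg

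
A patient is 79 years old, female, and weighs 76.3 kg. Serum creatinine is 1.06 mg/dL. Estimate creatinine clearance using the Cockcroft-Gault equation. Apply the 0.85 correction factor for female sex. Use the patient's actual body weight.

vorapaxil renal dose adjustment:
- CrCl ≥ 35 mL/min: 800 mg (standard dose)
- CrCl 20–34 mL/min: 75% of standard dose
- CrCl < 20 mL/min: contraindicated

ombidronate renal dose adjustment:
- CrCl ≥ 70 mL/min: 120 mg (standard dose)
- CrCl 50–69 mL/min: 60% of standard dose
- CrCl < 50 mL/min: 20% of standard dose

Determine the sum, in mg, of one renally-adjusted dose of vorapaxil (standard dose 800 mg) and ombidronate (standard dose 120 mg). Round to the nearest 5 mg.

870 mg

CrCl = (140 − 79) × 76.3 / (72 × 1.06) × 0.85 = 4654.3 / 76.32 × 0.85 ≈ 51.8 mL/min
CrCl ≈ 52 mL/min.
vorapaxil: ≥ 35 mL/min → 100% of 800 mg = 800 mg.
ombidronate: 50–69 mL/min → 60% of 120 mg = 72 mg.
Total = 800 + 72 = 872 mg.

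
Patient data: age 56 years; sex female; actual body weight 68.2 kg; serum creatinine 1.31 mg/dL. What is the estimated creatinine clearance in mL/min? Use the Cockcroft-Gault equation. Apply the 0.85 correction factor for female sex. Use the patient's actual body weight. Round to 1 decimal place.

CrCl = (140 − 56) × 68.2 / (72 × 1.31) × 0.85 = 5728.8 / 94.32 × 0.85 ≈ 51.6 mL/min

51.6 mL/min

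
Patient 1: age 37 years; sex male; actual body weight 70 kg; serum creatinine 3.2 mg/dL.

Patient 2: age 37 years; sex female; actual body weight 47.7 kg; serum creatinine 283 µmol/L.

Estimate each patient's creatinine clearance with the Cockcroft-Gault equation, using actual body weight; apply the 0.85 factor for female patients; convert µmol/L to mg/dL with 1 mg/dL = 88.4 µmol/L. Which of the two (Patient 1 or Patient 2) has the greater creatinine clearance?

Patient 1: CrCl = (140 − 37) × 70 / (72 × 3.2) = 7210.0 / 230.40 ≈ 31.3 mL/min
Patient 2: SCr = 283 / 88.4 = 3.201 mg/dL
Patient 2: CrCl = (140 − 37) × 47.7 / (72 × 3.201) × 0.85 = 4913.1 / 230.47 × 0.85 ≈ 18.1 mL/min
31.3 vs 18.1 mL/min → Patient 1 is higher.

Patient 1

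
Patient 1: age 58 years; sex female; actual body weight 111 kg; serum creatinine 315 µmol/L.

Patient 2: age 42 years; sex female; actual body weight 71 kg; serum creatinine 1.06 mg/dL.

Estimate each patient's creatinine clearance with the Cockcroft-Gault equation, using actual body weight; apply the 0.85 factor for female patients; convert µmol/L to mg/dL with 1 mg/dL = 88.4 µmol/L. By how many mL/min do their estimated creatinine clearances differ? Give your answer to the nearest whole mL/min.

47 mL/min

Patient 1: SCr = 315 / 88.4 = 3.563 mg/dL
Patient 1: CrCl = (140 − 58) × 111 / (72 × 3.563) × 0.85 = 9102.0 / 256.54 × 0.85 ≈ 30.2 mL/min
Patient 2: CrCl = (140 − 42) × 71 / (72 × 1.06) × 0.85 = 6958.0 / 76.32 × 0.85 ≈ 77.5 mL/min
|30.2 − 77.5| = 47.3 mL/min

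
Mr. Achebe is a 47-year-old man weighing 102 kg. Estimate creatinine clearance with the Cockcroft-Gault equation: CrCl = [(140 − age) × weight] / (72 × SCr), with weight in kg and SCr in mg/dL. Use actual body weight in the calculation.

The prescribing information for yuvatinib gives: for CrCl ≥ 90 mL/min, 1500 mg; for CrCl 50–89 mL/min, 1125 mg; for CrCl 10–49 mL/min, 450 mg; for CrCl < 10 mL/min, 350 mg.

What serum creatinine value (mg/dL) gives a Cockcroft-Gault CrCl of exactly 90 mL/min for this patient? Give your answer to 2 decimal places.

Standard dose requires CrCl ≥ 90 mL/min.
Set (140 − 47) × 102 / (72 × SCr) = 90
SCr = (140 − 47) × 102 / (72 × 90) = 1.464 mg/dL

1.46 mg/dL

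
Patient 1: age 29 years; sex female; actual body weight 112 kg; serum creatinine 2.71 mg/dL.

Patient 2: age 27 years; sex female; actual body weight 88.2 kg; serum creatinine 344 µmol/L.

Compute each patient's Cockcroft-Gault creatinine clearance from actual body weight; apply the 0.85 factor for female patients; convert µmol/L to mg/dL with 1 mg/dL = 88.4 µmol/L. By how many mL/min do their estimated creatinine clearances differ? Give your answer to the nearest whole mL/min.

Patient 1: CrCl = (140 − 29) × 112 / (72 × 2.71) × 0.85 = 12432.0 / 195.12 × 0.85 ≈ 54.2 mL/min
Patient 2: SCr = 344 / 88.4 = 3.891 mg/dL
Patient 2: CrCl = (140 − 27) × 88.2 / (72 × 3.891) × 0.85 = 9966.6 / 280.15 × 0.85 ≈ 30.2 mL/min
|54.2 − 30.2| = 24.0 mL/min

24 mL/min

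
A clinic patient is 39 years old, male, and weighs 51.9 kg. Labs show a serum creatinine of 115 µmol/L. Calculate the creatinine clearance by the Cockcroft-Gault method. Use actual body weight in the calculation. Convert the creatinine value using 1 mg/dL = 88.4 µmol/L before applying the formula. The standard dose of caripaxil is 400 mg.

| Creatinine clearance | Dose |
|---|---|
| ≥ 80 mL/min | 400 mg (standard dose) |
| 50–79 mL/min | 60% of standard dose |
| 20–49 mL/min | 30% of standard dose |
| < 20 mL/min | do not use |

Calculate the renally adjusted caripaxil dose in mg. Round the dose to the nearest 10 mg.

SCr = 115 / 88.4 = 1.301 mg/dL
CrCl = (140 − 39) × 51.9 / (72 × 1.301) = 5241.9 / 93.67 ≈ 56.0 mL/min
CrCl ≈ 56 mL/min → bracket 50–79 mL/min.
60% of 400 mg = 240 mg

240 mg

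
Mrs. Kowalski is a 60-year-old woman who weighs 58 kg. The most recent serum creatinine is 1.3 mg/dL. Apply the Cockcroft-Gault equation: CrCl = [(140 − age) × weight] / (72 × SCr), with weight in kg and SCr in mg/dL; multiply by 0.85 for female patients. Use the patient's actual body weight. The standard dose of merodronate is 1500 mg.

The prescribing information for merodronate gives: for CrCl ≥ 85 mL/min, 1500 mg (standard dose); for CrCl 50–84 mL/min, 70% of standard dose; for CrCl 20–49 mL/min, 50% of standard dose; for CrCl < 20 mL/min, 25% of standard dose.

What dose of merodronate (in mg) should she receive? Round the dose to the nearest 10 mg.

750 mg

CrCl = (140 − 60) × 58 / (72 × 1.3) × 0.85 = 4640.0 / 93.60 × 0.85 ≈ 42.1 mL/min
CrCl ≈ 42 mL/min → bracket 20–49 mL/min.
50% of 1500 mg = 750 mg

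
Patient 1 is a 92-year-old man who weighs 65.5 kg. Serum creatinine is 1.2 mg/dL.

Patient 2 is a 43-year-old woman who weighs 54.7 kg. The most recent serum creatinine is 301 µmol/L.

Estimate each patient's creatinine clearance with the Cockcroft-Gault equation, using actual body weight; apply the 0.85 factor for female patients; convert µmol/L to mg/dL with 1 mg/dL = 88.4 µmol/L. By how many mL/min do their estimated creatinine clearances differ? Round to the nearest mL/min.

Patient 1: CrCl = (140 − 92) × 65.5 / (72 × 1.2) = 3144.0 / 86.40 ≈ 36.4 mL/min
Patient 2: SCr = 301 / 88.4 = 3.405 mg/dL
Patient 2: CrCl = (140 − 43) × 54.7 / (72 × 3.405) × 0.85 = 5305.9 / 245.16 × 0.85 ≈ 18.4 mL/min
|36.4 − 18.4| = 18.0 mL/min

18 mL/min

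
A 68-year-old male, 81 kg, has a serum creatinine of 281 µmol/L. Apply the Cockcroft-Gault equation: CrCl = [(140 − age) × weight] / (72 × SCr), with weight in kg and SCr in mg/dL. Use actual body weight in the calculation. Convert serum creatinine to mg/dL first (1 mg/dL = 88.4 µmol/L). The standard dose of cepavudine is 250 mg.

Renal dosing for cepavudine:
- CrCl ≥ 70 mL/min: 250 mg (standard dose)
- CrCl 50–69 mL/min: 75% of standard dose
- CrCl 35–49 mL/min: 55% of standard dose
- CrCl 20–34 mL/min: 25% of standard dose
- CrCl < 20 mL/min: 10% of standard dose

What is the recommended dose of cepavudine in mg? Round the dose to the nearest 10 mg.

60 mg

SCr = 281 / 88.4 = 3.179 mg/dL
CrCl = (140 − 68) × 81 / (72 × 3.179) = 5832.0 / 228.89 ≈ 25.5 mL/min
CrCl ≈ 25 mL/min → bracket 20–34 mL/min.
25% of 250 mg = 62.5 mg → 60 mg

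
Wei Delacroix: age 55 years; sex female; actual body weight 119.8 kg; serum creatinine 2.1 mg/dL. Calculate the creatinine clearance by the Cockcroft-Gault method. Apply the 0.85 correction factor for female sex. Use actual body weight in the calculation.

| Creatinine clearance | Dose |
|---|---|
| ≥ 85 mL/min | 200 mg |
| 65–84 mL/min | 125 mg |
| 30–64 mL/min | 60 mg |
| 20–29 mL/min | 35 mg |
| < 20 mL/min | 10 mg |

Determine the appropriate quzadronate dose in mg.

60 mg

CrCl = (140 − 55) × 119.8 / (72 × 2.1) × 0.85 = 10183.0 / 151.20 × 0.85 ≈ 57.2 mL/min
CrCl ≈ 57 mL/min → bracket 30–64 mL/min.
Dose for this bracket: 60 mg.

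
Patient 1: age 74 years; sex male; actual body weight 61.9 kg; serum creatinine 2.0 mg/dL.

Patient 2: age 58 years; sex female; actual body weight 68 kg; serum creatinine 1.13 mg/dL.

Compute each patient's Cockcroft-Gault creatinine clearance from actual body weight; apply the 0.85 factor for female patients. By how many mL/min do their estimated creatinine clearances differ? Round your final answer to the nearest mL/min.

Patient 1: CrCl = (140 − 74) × 61.9 / (72 × 2) = 4085.4 / 144.00 ≈ 28.4 mL/min
Patient 2: CrCl = (140 − 58) × 68 / (72 × 1.13) × 0.85 = 5576.0 / 81.36 × 0.85 ≈ 58.3 mL/min
|28.4 − 58.3| = 29.9 mL/min

30 mL/min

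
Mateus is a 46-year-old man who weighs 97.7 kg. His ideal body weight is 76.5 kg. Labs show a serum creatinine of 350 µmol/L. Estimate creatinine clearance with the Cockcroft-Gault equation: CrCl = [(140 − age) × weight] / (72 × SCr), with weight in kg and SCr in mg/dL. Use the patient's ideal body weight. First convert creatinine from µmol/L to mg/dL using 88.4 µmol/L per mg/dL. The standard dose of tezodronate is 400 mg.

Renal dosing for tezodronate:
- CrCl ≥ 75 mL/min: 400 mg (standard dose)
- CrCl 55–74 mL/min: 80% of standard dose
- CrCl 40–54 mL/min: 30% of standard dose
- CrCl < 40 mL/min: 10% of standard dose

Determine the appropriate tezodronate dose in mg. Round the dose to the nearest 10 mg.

SCr = 350 / 88.4 = 3.959 mg/dL
CrCl = (140 − 46) × 76.5 / (72 × 3.959) = 7191.0 / 285.05 ≈ 25.2 mL/min
CrCl ≈ 25 mL/min → bracket < 40 mL/min.
10% of 400 mg = 40 mg

40 mg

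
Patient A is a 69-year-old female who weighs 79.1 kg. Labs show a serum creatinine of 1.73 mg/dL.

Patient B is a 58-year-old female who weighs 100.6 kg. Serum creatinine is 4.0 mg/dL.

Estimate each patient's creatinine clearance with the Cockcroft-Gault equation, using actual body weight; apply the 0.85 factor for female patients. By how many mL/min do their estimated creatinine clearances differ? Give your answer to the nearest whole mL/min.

Patient A: CrCl = (140 − 69) × 79.1 / (72 × 1.73) × 0.85 = 5616.1 / 124.56 × 0.85 ≈ 38.3 mL/min
Patient B: CrCl = (140 − 58) × 100.6 / (72 × 4) × 0.85 = 8249.2 / 288.00 × 0.85 ≈ 24.3 mL/min
|38.3 − 24.3| = 14.0 mL/min

14 mL/min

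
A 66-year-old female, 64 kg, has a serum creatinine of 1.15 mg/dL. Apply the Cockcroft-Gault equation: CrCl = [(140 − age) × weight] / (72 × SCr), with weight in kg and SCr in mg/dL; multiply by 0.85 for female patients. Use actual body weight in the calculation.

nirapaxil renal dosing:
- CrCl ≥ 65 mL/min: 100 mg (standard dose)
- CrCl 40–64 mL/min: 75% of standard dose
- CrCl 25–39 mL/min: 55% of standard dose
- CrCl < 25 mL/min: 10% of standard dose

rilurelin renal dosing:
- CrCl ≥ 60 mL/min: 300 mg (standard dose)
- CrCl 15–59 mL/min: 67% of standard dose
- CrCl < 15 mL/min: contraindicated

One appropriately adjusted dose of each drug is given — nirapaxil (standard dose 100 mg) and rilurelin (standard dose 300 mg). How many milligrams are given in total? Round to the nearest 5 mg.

275 mg

CrCl = (140 − 66) × 64 / (72 × 1.15) × 0.85 = 4736.0 / 82.80 × 0.85 ≈ 48.6 mL/min
CrCl ≈ 49 mL/min.
nirapaxil: 40–64 mL/min → 75% of 100 mg = 75 mg.
rilurelin: 15–59 mL/min → 67% of 300 mg = 201 mg.
Total = 75 + 201 = 276 mg.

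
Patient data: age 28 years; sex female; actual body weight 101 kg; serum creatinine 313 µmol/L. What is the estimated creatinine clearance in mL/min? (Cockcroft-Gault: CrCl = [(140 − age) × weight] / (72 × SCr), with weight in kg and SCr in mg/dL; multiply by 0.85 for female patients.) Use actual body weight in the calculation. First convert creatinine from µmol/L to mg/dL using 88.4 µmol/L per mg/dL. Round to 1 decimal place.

SCr = 313 / 88.4 = 3.541 mg/dL
CrCl = (140 − 28) × 101 / (72 × 3.541) × 0.85 = 11312.0 / 254.95 × 0.85 ≈ 37.7 mL/min

37.7 mL/min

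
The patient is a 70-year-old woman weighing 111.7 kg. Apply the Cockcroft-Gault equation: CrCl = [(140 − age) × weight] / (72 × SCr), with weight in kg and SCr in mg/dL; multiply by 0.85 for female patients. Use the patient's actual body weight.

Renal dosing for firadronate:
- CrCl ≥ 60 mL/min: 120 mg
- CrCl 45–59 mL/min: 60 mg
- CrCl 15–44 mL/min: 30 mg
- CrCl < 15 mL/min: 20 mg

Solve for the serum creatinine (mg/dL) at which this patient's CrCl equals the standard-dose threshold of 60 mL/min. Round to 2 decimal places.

Standard dose requires CrCl ≥ 60 mL/min.
Set (140 − 70) × 111.7 × 0.85 / (72 × SCr) = 60
SCr = (140 − 70) × 111.7 × 0.85 / (72 × 60) = 1.538 mg/dL

1.54 mg/dL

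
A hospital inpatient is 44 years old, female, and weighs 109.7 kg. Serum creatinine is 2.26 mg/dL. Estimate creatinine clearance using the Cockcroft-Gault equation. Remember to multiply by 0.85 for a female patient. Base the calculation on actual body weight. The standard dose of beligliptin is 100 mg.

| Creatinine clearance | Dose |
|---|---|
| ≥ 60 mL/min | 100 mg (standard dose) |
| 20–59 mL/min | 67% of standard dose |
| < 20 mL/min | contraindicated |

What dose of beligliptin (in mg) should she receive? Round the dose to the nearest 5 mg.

CrCl = (140 − 44) × 109.7 / (72 × 2.26) × 0.85 = 10531.2 / 162.72 × 0.85 ≈ 55.0 mL/min
CrCl ≈ 55 mL/min → bracket 20–59 mL/min.
67% of 100 mg = 67 mg → 65 mg

65 mg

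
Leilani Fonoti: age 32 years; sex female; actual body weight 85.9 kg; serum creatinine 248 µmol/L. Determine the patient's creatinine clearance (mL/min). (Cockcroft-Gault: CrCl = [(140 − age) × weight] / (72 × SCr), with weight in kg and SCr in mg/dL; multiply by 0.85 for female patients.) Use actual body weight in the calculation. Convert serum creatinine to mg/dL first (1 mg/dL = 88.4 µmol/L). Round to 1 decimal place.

39.0 mL/min

SCr = 248 / 88.4 = 2.805 mg/dL
CrCl = (140 − 32) × 85.9 / (72 × 2.805) × 0.85 = 9277.2 / 201.96 × 0.85 ≈ 39.0 mL/min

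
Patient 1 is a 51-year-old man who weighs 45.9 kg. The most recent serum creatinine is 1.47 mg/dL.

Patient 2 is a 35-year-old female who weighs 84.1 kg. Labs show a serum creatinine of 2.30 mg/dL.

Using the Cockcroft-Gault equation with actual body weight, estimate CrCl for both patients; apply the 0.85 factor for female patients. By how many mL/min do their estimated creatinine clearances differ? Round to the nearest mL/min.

Patient 1: CrCl = (140 − 51) × 45.9 / (72 × 1.47) = 4085.1 / 105.84 ≈ 38.6 mL/min
Patient 2: CrCl = (140 − 35) × 84.1 / (72 × 2.3) × 0.85 = 8830.5 / 165.60 × 0.85 ≈ 45.3 mL/min
|38.6 − 45.3| = 6.7 mL/min

7 mL/min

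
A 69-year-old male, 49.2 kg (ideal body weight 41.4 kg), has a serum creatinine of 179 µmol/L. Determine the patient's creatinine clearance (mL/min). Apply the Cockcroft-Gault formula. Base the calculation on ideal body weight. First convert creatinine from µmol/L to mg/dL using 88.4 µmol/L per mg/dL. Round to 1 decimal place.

20.2 mL/min

SCr = 179 / 88.4 = 2.025 mg/dL
CrCl = (140 − 69) × 41.4 / (72 × 2.025) = 2939.4 / 145.80 ≈ 20.2 mL/min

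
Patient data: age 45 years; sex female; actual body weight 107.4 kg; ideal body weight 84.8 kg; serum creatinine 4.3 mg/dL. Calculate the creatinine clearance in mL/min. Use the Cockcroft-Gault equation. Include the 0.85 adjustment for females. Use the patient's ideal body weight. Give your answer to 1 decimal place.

CrCl = (140 − 45) × 84.8 / (72 × 4.3) × 0.85 = 8056.0 / 309.60 × 0.85 ≈ 22.1 mL/min

22.1 mL/min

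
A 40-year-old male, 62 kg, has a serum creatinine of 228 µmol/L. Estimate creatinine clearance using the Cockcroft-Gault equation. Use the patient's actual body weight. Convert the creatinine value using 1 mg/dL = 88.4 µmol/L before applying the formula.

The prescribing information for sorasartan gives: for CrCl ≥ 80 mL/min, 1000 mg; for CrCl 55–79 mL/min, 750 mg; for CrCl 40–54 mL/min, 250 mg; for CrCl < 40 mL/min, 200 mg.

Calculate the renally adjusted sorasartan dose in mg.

SCr = 228 / 88.4 = 2.579 mg/dL
CrCl = (140 − 40) × 62 / (72 × 2.579) = 6200.0 / 185.69 ≈ 33.4 mL/min
CrCl ≈ 33 mL/min → bracket < 40 mL/min.
Dose for this bracket: 200 mg.

200 mg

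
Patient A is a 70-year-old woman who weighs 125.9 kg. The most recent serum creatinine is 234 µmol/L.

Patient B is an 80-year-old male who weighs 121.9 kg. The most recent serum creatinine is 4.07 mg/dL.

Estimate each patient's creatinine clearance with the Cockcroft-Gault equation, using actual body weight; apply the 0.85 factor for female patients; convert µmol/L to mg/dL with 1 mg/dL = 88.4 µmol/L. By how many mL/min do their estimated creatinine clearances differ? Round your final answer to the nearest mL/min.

Patient A: SCr = 234 / 88.4 = 2.647 mg/dL
Patient A: CrCl = (140 − 70) × 125.9 / (72 × 2.647) × 0.85 = 8813.0 / 190.58 × 0.85 ≈ 39.3 mL/min
Patient B: CrCl = (140 − 80) × 121.9 / (72 × 4.07) = 7314.0 / 293.04 ≈ 25.0 mL/min
|39.3 − 25.0| = 14.3 mL/min

14 mL/min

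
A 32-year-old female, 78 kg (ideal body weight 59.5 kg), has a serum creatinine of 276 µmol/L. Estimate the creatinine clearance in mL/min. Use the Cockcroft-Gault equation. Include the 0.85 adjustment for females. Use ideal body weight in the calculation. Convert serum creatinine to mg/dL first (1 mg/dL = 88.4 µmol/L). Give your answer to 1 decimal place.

SCr = 276 / 88.4 = 3.122 mg/dL
CrCl = (140 − 32) × 59.5 / (72 × 3.122) × 0.85 = 6426.0 / 224.78 × 0.85 ≈ 24.3 mL/min

24.3 mL/min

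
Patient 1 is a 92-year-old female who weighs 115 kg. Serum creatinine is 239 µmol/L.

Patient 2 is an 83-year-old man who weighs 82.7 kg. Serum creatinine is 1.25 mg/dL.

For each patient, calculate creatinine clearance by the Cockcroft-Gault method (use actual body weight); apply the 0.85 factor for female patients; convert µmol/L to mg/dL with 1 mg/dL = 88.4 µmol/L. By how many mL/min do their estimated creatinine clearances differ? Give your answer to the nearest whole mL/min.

Patient 1: SCr = 239 / 88.4 = 2.704 mg/dL
Patient 1: CrCl = (140 − 92) × 115 / (72 × 2.704) × 0.85 = 5520.0 / 194.69 × 0.85 ≈ 24.1 mL/min
Patient 2: CrCl = (140 − 83) × 82.7 / (72 × 1.25) = 4713.9 / 90.00 ≈ 52.4 mL/min
|24.1 − 52.4| = 28.3 mL/min

28 mL/min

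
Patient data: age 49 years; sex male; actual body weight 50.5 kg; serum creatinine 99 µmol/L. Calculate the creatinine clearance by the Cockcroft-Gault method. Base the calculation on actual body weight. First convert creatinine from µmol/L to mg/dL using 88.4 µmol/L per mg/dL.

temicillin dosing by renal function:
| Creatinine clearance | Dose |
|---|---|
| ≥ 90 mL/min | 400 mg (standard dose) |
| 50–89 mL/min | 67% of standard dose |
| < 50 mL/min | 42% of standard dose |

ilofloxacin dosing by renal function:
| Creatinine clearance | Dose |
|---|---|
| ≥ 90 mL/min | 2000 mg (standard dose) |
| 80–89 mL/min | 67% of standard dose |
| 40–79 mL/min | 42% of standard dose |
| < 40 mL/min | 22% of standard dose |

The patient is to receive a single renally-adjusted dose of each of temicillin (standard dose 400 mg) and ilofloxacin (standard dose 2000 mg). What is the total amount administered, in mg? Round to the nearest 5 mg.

1110 mg

SCr = 99 / 88.4 = 1.12 mg/dL
CrCl = (140 − 49) × 50.5 / (72 × 1.12) = 4595.5 / 80.64 ≈ 57.0 mL/min
CrCl ≈ 57 mL/min.
temicillin: 50–89 mL/min → 67% of 400 mg = 268 mg.
ilofloxacin: 40–79 mL/min → 42% of 2000 mg = 840 mg.
Total = 268 + 840 = 1108 mg.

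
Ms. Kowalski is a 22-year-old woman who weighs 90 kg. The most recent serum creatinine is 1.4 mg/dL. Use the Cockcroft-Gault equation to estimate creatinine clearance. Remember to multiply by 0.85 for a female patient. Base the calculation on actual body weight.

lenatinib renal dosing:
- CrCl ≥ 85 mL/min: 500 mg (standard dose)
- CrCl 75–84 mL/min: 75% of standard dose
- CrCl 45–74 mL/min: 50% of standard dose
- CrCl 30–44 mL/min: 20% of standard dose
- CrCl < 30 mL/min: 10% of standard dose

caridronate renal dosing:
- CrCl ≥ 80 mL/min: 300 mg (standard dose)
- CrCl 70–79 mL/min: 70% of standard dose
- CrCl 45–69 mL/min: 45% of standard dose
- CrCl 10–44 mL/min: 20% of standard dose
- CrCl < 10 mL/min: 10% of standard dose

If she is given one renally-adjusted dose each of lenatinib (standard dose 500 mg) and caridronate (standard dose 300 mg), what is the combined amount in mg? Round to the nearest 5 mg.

CrCl = (140 − 22) × 90 / (72 × 1.4) × 0.85 = 10620.0 / 100.80 × 0.85 ≈ 89.6 mL/min
CrCl ≈ 90 mL/min.
lenatinib: ≥ 85 mL/min → 100% of 500 mg = 500 mg.
caridronate: ≥ 80 mL/min → 100% of 300 mg = 300 mg.
Total = 500 + 300 = 800 mg.

800 mg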